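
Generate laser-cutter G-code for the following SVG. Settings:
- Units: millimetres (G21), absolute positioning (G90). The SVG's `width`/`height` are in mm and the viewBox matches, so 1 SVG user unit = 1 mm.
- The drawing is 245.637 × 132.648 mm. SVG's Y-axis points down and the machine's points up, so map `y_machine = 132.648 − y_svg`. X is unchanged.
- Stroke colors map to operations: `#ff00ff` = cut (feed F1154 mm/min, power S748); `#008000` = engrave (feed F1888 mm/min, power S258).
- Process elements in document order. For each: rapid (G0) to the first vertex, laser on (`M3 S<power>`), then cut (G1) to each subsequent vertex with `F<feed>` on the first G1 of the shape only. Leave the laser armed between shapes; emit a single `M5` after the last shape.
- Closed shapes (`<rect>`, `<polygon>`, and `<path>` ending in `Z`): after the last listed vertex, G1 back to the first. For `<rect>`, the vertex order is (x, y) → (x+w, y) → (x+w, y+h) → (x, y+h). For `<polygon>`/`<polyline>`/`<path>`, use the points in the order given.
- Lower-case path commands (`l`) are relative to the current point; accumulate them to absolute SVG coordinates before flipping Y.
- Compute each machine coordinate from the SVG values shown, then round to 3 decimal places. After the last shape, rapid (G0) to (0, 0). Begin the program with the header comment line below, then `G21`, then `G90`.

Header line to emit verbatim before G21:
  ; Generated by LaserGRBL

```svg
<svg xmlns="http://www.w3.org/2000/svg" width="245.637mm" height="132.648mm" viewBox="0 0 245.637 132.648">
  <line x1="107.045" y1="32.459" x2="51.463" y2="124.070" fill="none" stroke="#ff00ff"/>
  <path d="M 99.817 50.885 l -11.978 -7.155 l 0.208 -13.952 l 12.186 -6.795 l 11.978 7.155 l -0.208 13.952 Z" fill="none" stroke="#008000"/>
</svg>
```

; Generated by LaserGRBL
G21
G90
G0 X107.045 Y100.189
M3 S748
G1 X51.463 Y8.578 F1154
G0 X99.817 Y81.763
M3 S258
G1 X87.839 Y88.918 F1888
G1 X88.047 Y102.870
G1 X100.233 Y109.665
G1 X112.211 Y102.510
G1 X112.003 Y88.558
G1 X99.817 Y81.763
M5
G0 X0.000 Y0.000

1 u = 1 mm; y_m = 132.648 − y.

[1] `<line>` line segment, #ff00ff→cut S748 F1154: (107.045,100.189) → (51.463,8.578)

[2] `<path>` regular polygon, #008000→engrave S258 F1888: (99.817,81.763) → (87.839,88.918) → (88.047,102.870) → (100.233,109.665) → (112.211,102.510) → (112.003,88.558) → (99.817,81.763) (closed)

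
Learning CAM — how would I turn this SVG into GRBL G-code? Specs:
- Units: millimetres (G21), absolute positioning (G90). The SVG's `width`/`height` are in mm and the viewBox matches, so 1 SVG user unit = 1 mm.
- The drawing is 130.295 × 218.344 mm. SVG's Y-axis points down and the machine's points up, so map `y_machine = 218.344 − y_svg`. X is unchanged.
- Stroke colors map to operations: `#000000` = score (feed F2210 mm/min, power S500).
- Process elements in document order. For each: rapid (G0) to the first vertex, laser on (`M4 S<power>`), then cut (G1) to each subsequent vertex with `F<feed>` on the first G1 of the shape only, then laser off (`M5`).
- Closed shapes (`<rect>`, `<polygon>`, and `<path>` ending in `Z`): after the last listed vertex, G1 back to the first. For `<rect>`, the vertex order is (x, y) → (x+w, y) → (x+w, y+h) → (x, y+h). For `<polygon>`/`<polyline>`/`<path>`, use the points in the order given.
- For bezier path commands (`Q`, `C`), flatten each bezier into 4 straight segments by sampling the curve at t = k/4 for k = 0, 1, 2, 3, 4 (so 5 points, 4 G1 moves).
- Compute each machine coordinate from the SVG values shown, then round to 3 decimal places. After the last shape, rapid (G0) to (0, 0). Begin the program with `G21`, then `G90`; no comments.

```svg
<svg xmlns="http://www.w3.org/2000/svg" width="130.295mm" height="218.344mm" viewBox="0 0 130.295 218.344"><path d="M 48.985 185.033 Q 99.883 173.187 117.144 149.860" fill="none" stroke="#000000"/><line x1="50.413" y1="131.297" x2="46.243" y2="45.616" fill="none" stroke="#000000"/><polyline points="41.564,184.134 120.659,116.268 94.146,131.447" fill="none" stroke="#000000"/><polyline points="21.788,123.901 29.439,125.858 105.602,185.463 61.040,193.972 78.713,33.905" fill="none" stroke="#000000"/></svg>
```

1 u = 1 mm; y_m = 218.344 − y.

[1] `<path>` quadratic bezier, #000000→score S500 F2210: (48.985,33.311) → (72.332,39.952) → (91.474,48.027) → (106.411,57.538) → (117.144,68.484)

[2] `<line>` line segment, #000000→score S500 F2210: (50.413,87.047) → (46.243,172.728)

[3] `<polyline>` open polyline, #000000→score S500 F2210: (41.564,34.210) → (120.659,102.076) → (94.146,86.897)

[4] `<polyline>` open polyline, #000000→score S500 F2210: (21.788,94.443) → (29.439,92.486) → (105.602,32.881) → (61.040,24.372) → (78.713,184.439)

G21
G90
G0 X48.985 Y33.311
M4 S500
G1 X72.332 Y39.952 F2210
G1 X91.474 Y48.027
G1 X106.411 Y57.538
G1 X117.144 Y68.484
M5
G0 X50.413 Y87.047
M4 S500
G1 X46.243 Y172.728 F2210
M5
G0 X41.564 Y34.210
M4 S500
G1 X120.659 Y102.076 F2210
G1 X94.146 Y86.897
M5
G0 X21.788 Y94.443
M4 S500
G1 X29.439 Y92.486 F2210
G1 X105.602 Y32.881
G1 X61.040 Y24.372
G1 X78.713 Y184.439
M5
G0 X0.000 Y0.000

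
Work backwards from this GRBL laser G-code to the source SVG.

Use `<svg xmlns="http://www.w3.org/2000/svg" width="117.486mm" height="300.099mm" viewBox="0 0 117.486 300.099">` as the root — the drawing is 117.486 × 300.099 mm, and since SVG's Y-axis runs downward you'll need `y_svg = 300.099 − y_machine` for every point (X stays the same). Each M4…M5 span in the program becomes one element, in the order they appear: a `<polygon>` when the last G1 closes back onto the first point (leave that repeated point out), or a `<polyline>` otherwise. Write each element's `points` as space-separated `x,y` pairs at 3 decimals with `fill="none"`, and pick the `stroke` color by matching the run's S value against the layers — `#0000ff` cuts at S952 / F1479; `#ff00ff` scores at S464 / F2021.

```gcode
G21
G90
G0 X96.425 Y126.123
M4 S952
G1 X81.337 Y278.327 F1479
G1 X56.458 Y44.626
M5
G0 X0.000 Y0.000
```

y_svg = 300.099 − y_m. Every run uses S952, so all elements get stroke `#0000ff` (cut).

[1] open run; points: 96.425,173.976 81.337,21.772 56.458,255.473

<svg xmlns="http://www.w3.org/2000/svg" width="117.486mm" height="300.099mm" viewBox="0 0 117.486 300.099">
  <polyline points="96.425,173.976 81.337,21.772 56.458,255.473" fill="none" stroke="#0000ff"/>
</svg>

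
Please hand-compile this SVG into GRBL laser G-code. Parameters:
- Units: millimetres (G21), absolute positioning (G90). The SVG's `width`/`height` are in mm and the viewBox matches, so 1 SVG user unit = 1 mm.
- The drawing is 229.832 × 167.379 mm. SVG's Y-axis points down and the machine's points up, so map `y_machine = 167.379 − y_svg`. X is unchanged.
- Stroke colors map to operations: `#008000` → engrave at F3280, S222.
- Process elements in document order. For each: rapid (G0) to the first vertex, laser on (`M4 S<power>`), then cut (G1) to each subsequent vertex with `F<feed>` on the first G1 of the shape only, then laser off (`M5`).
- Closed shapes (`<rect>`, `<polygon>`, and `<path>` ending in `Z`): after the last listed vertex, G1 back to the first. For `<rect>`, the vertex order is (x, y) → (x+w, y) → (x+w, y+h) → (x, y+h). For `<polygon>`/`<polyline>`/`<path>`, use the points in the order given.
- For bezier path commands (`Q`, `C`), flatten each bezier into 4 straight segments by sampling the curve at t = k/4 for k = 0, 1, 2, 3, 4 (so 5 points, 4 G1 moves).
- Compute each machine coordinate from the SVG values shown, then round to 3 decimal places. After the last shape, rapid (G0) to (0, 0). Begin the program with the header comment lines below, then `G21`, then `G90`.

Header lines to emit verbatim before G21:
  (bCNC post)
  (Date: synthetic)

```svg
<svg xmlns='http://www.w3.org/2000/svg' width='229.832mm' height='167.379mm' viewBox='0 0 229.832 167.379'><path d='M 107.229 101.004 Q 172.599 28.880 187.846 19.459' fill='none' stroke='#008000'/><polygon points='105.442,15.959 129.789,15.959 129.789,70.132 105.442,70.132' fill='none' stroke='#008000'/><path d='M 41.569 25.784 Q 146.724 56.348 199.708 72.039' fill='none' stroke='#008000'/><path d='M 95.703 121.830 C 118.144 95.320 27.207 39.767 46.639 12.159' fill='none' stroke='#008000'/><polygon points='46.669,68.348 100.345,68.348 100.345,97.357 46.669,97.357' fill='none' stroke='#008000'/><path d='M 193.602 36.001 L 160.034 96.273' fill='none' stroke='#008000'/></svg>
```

(bCNC post)
(Date: synthetic)
G21
G90
G0 X107.229 Y66.375
M4 S222
G1 X136.781 Y98.518 F3280
G1 X160.068 Y122.823
G1 X177.090 Y139.291
G1 X187.846 Y147.920
M5
G0 X105.442 Y151.420
M4 S222
G1 X129.789 Y151.420 F3280
G1 X129.789 Y97.247
G1 X105.442 Y97.247
G1 X105.442 Y151.420
M5
G0 X41.569 Y141.595
M4 S222
G1 X90.886 Y127.243 F3280
G1 X133.681 Y114.749
G1 X169.955 Y104.115
G1 X199.708 Y95.340
M5
G0 X95.703 Y45.549
M4 S222
G1 X94.771 Y69.987 F3280
G1 X72.299 Y99.973
G1 X49.263 Y130.165
G1 X46.639 Y155.220
M5
G0 X46.669 Y99.031
M4 S222
G1 X100.345 Y99.031 F3280
G1 X100.345 Y70.022
G1 X46.669 Y70.022
G1 X46.669 Y99.031
M5
G0 X193.602 Y131.378
M4 S222
G1 X160.034 Y71.106 F3280
M5
G0 X0.000 Y0.000

viewBox `0 0 229.832 167.379` with mm width/height → 1 unit = 1 mm. Flip: y_m = 167.379 − y_svg.

**Shape 1** — `<path>` quadratic bezier, stroke `#008000` → engrave (S222, F3280). Control points (SVG): P0=(107.229,101.004), P1=(172.599,28.880), P2=(187.846,19.459); sampled at t=k/4. Machine vertices: (107.229,66.375) → (136.781,98.518) → (160.068,122.823) → (177.090,139.291) → (187.846,147.920). Open path.

**Shape 2** — `<polygon>` rectangle, stroke `#008000` → engrave (S222, F3280). Machine vertices: (105.442,151.420) → (129.789,151.420) → (129.789,97.247) → (105.442,97.247) → (105.442,151.420). Closed: final G1 returns to the first vertex.

**Shape 3** — `<path>` quadratic bezier, stroke `#008000` → engrave (S222, F3280). Control points (SVG): P0=(41.569,25.784), P1=(146.724,56.348), P2=(199.708,72.039); sampled at t=k/4. Machine vertices: (41.569,141.595) → (90.886,127.243) → (133.681,114.749) → (169.955,104.115) → (199.708,95.340). Open path.

**Shape 4** — `<path>` cubic bezier, stroke `#008000` → engrave (S222, F3280). Control points (SVG): P0=(95.703,121.830), P1=(118.144,95.320), P2=(27.207,39.767), P3=(46.639,12.159); sampled at t=k/4. Machine vertices: (95.703,45.549) → (94.771,69.987) → (72.299,99.973) → (49.263,130.165) → (46.639,155.220). Open path.

**Shape 5** — `<polygon>` rectangle, stroke `#008000` → engrave (S222, F3280). Machine vertices: (46.669,99.031) → (100.345,99.031) → (100.345,70.022) → (46.669,70.022) → (46.669,99.031). Closed: final G1 returns to the first vertex.

**Shape 6** — `<path>` line segment, stroke `#008000` → engrave (S222, F3280). Machine vertices: (193.602,131.378) → (160.034,71.106). Open path.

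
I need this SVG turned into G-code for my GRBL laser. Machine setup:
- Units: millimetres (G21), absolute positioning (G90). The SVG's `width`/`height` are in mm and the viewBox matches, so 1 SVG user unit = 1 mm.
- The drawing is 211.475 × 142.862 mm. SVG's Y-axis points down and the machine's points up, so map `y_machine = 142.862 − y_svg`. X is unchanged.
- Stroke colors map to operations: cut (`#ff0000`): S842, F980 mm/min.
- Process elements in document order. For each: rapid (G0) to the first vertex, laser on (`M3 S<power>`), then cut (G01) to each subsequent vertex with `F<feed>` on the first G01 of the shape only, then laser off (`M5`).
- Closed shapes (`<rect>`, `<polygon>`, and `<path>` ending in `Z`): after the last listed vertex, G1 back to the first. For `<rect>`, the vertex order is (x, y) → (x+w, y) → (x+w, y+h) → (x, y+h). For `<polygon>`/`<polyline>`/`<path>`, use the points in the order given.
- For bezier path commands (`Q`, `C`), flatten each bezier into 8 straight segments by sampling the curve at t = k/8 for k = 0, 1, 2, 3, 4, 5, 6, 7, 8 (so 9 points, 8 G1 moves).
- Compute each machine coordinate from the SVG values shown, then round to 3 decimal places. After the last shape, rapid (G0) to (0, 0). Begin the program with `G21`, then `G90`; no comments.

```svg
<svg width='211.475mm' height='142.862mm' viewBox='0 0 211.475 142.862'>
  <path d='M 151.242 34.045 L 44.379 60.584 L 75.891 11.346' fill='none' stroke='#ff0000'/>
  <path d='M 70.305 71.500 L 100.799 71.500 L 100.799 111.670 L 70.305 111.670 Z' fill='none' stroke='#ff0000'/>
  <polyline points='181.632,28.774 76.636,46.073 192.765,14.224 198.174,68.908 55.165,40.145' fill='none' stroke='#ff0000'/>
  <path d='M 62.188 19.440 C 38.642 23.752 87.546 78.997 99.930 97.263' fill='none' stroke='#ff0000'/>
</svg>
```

viewBox `0 0 211.475 142.862` with mm width/height → 1 unit = 1 mm. Flip: y_m = 142.862 − y_svg.

**Shape 1** — `<path>` open polyline, stroke `#ff0000` → cut (S842, F980). Machine vertices: (151.242,108.817) → (44.379,82.278) → (75.891,131.516). Open path.

**Shape 2** — `<path>` rectangle, stroke `#ff0000` → cut (S842, F980). Machine vertices: (70.305,71.362) → (100.799,71.362) → (100.799,31.192) → (70.305,31.192) → (70.305,71.362). Closed: final G1 returns to the first vertex.

**Shape 3** — `<polyline>` open polyline, stroke `#ff0000` → cut (S842, F980). Machine vertices: (181.632,114.088) → (76.636,96.789) → (192.765,128.638) → (198.174,73.954) → (55.165,102.717). Open path.

**Shape 4** — `<path>` cubic bezier, stroke `#ff0000` → cut (S842, F980). Control points (SVG): P0=(62.188,19.440), P1=(38.642,23.752), P2=(87.546,78.997), P3=(99.930,97.263); sampled at t=k/8. Machine vertices: (62.188,123.422) → (56.542,119.589) → (56.410,112.012) → (60.517,101.720) → (67.585,89.743) → (76.338,77.113) → (85.497,64.858) → (93.787,54.010) → (99.930,45.599). Open path.

G21
G90
G0 X151.242 Y108.817
M3 S842
G01 X44.379 Y82.278 F980
G01 X75.891 Y131.516
M5
G0 X70.305 Y71.362
M3 S842
G01 X100.799 Y71.362 F980
G01 X100.799 Y31.192
G01 X70.305 Y31.192
G01 X70.305 Y71.362
M5
G0 X181.632 Y114.088
M3 S842
G01 X76.636 Y96.789 F980
G01 X192.765 Y128.638
G01 X198.174 Y73.954
G01 X55.165 Y102.717
M5
G0 X62.188 Y123.422
M3 S842
G01 X56.542 Y119.589 F980
G01 X56.410 Y112.012
G01 X60.517 Y101.720
G01 X67.585 Y89.743
G01 X76.338 Y77.113
G01 X85.497 Y64.858
G01 X93.787 Y54.010
G01 X99.930 Y45.599
M5
G0 X0.000 Y0.000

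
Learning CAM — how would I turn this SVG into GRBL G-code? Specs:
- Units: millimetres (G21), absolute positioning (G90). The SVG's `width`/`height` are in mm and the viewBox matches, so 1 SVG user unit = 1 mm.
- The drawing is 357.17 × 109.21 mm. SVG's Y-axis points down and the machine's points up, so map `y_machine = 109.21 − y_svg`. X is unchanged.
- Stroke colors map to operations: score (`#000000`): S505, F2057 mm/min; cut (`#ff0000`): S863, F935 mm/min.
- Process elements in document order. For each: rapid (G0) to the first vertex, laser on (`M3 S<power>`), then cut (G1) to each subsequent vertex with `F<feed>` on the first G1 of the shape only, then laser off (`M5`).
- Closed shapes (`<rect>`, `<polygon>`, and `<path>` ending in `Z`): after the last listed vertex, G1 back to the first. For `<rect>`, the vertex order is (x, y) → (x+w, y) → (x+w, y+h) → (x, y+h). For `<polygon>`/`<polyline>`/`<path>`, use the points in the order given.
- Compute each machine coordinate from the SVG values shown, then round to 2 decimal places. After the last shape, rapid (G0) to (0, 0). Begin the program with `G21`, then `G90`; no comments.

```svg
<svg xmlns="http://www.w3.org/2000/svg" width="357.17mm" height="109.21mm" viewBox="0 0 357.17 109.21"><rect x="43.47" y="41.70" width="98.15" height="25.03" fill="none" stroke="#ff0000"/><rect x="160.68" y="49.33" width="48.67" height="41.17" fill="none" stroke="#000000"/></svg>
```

G21
G90
G0 X43.47 Y67.51
M3 S863
G1 X141.62 Y67.51 F935
G1 X141.62 Y42.48
G1 X43.47 Y42.48
G1 X43.47 Y67.51
M5
G0 X160.68 Y59.88
M3 S505
G1 X209.35 Y59.88 F2057
G1 X209.35 Y18.71
G1 X160.68 Y18.71
G1 X160.68 Y59.88
M5
G0 X0.00 Y0.00

Since the viewBox matches the mm dimensions, user units are millimetres directly. The only transform is the Y-flip y_m = 109.21 − y_svg.

Shape 1 is a rectangle drawn with `<rect>`. Its stroke #ff0000 means cut at S863, F935. After flipping Y the toolpath is (43.47,67.51) → (141.62,67.51) → (141.62,42.48) → (43.47,42.48) → (43.47,67.51), returning to the start.

Shape 2 is a rectangle drawn with `<rect>`. Its stroke #000000 means score at S505, F2057. After flipping Y the toolpath is (160.68,59.88) → (209.35,59.88) → (209.35,18.71) → (160.68,18.71) → (160.68,59.88), returning to the start.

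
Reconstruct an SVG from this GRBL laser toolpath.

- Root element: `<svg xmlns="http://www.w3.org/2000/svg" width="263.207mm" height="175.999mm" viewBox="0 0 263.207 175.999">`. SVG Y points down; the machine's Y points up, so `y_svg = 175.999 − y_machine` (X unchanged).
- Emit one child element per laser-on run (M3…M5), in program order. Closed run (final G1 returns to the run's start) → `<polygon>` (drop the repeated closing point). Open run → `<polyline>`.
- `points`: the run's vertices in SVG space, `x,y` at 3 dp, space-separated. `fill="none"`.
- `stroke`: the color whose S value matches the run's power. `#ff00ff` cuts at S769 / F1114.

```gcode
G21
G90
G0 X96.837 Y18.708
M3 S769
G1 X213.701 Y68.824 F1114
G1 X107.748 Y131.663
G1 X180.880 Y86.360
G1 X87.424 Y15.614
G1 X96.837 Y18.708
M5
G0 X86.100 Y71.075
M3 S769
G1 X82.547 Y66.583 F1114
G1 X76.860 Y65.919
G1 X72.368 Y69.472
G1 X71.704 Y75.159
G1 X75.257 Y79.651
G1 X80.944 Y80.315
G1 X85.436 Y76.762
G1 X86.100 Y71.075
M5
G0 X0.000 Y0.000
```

<svg xmlns="http://www.w3.org/2000/svg" width="263.207mm" height="175.999mm" viewBox="0 0 263.207 175.999">
  <polygon points="96.837,157.291 213.701,107.175 107.748,44.336 180.880,89.639 87.424,160.385" fill="none" stroke="#ff00ff"/>
  <polygon points="86.100,104.924 82.547,109.416 76.860,110.080 72.368,106.527 71.704,100.840 75.257,96.348 80.944,95.684 85.436,99.237" fill="none" stroke="#ff00ff"/>
</svg>

Machine Y-up, SVG Y-down with viewBox height 175.999, so y_svg = 175.999 − y_machine; X carries over. Every run uses S769, so all elements get stroke `#ff00ff` (cut).

Run 1: The run returns to its start, so emit a `<polygon>` with points (Y-flipped): 96.837,157.291 213.701,107.175 107.748,44.336 180.880,89.639 87.424,160.385.

Run 2: The run returns to its start, so emit a `<polygon>` with points (Y-flipped): 86.100,104.924 82.547,109.416 76.860,110.080 72.368,106.527 71.704,100.840 75.257,96.348 80.944,95.684 85.436,99.237.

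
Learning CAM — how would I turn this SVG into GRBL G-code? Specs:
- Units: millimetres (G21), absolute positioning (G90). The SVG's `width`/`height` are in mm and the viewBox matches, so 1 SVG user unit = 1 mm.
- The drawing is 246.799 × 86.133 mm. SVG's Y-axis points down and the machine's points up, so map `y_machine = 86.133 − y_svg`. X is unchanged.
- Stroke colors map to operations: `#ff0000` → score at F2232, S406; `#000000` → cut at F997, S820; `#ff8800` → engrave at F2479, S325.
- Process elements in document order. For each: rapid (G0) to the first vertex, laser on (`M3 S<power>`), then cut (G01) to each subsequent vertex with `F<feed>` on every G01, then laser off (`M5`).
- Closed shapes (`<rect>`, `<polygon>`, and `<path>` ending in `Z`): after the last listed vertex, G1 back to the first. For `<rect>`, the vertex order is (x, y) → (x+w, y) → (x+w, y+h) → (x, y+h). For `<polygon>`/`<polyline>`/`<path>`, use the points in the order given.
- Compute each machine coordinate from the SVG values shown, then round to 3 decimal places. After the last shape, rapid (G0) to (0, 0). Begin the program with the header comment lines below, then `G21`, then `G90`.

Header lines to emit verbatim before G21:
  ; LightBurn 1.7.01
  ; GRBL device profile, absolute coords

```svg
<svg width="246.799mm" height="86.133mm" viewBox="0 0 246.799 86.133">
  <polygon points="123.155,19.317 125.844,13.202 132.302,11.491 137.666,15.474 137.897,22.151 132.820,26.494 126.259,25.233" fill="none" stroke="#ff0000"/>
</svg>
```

Since the viewBox matches the mm dimensions, user units are millimetres directly. The only transform is the Y-flip y_m = 86.133 − y_svg.

Shape 1 is a regular polygon drawn with `<polygon>`. Its stroke #ff0000 means score at S406, F2232. After flipping Y the toolpath is (123.155,66.816) → (125.844,72.931) → (132.302,74.642) → (137.666,70.659) → (137.897,63.982) → (132.820,59.639) → (126.259,60.900) → (123.155,66.816), returning to the start.

; LightBurn 1.7.01
; GRBL device profile, absolute coords
G21
G90
G0 X123.155 Y66.816
M3 S406
G01 X125.844 Y72.931 F2232
G01 X132.302 Y74.642 F2232
G01 X137.666 Y70.659 F2232
G01 X137.897 Y63.982 F2232
G01 X132.820 Y59.639 F2232
G01 X126.259 Y60.900 F2232
G01 X123.155 Y66.816 F2232
M5
G0 X0.000 Y0.000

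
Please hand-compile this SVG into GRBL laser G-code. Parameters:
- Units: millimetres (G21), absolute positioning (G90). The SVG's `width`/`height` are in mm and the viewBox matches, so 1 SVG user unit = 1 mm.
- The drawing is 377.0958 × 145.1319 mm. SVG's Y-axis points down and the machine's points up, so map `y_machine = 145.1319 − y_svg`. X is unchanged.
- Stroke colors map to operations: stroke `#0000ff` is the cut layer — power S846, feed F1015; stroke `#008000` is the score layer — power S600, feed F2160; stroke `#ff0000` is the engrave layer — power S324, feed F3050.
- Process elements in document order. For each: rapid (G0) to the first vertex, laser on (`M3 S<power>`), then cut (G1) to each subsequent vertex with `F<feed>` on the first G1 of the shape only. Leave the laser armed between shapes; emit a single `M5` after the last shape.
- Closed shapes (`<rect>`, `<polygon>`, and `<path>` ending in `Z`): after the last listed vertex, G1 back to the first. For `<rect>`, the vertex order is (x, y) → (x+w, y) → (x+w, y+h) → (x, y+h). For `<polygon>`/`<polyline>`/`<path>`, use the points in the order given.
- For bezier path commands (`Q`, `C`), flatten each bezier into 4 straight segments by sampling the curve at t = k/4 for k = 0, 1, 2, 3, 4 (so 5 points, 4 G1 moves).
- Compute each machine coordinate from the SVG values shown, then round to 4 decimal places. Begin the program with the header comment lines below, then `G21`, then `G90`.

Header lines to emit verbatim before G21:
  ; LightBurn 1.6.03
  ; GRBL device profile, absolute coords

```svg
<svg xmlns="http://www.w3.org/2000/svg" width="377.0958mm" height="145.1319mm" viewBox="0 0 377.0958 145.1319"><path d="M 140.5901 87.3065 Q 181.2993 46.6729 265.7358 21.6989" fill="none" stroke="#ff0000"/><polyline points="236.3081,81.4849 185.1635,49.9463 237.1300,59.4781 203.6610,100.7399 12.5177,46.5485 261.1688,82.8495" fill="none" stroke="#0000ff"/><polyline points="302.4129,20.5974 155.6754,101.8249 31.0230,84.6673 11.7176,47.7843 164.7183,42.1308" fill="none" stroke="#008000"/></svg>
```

; LightBurn 1.6.03
; GRBL device profile, absolute coords
G21
G90
G0 X140.5901 Y57.8254
M3 S324
G1 X163.6777 Y77.1635 F3050
G1 X192.2311 Y94.5441
G1 X226.2505 Y109.9673
G1 X265.7358 Y123.4330
G0 X236.3081 Y63.6470
M3 S846
G1 X185.1635 Y95.1856 F1015
G1 X237.1300 Y85.6538
G1 X203.6610 Y44.3920
G1 X12.5177 Y98.5834
G1 X261.1688 Y62.2824
G0 X302.4129 Y124.5345
M3 S600
G1 X155.6754 Y43.3070 F2160
G1 X31.0230 Y60.4646
G1 X11.7176 Y97.3476
G1 X164.7183 Y103.0011
M5

Since the viewBox matches the mm dimensions, user units are millimetres directly. The only transform is the Y-flip y_m = 145.1319 − y_svg.

Shape 1 is a quadratic bezier drawn with `<path>`. Its stroke #ff0000 means engrave at S324, F3050. After flipping Y the toolpath is (140.5901,57.8254) → (163.6777,77.1635) → (192.2311,94.5441) → (226.2505,109.9673) → (265.7358,123.4330).

Shape 2 is a open polyline drawn with `<polyline>`. Its stroke #0000ff means cut at S846, F1015. After flipping Y the toolpath is (236.3081,63.6470) → (185.1635,95.1856) → (237.1300,85.6538) → (203.6610,44.3920) → (12.5177,98.5834) → (261.1688,62.2824).

Shape 3 is a open polyline drawn with `<polyline>`. Its stroke #008000 means score at S600, F2160. After flipping Y the toolpath is (302.4129,124.5345) → (155.6754,43.3070) → (31.0230,60.4646) → (11.7176,97.3476) → (164.7183,103.0011).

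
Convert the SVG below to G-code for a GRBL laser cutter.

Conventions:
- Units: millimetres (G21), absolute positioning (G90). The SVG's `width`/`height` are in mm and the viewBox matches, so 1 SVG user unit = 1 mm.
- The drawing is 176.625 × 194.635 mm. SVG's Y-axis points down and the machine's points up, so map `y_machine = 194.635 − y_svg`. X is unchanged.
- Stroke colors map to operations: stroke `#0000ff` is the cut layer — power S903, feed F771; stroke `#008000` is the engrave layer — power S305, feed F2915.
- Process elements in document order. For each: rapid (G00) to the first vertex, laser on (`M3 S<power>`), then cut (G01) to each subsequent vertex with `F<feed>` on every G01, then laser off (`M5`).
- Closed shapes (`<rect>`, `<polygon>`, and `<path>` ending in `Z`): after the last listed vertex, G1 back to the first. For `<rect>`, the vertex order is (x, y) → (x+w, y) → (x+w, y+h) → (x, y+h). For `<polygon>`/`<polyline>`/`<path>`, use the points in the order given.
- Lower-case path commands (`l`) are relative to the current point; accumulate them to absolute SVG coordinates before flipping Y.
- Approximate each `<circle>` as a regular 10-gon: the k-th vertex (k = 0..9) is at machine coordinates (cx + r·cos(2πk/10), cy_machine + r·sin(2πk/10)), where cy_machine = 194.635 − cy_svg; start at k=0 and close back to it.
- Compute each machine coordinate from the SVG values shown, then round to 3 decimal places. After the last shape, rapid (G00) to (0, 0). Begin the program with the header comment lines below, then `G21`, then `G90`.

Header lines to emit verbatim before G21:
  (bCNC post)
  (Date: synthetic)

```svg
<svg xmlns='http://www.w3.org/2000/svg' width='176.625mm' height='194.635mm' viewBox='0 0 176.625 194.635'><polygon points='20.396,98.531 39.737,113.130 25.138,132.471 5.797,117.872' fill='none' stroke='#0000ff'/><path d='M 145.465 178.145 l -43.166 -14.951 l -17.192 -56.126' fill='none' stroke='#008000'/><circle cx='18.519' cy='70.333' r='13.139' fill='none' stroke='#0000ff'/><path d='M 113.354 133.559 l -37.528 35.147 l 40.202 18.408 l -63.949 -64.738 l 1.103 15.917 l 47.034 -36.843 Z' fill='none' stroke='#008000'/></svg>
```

(bCNC post)
(Date: synthetic)
G21
G90
G00 X20.396 Y96.104
M3 S903
G01 X39.737 Y81.505 F771
G01 X25.138 Y62.164 F771
G01 X5.797 Y76.763 F771
G01 X20.396 Y96.104 F771
M5
G00 X145.465 Y16.490
M3 S305
G01 X102.299 Y31.441 F2915
G01 X85.107 Y87.567 F2915
M5
G00 X31.658 Y124.302
M3 S903
G01 X29.149 Y132.025 F771
G01 X22.579 Y136.798 F771
G01 X14.459 Y136.798 F771
G01 X7.889 Y132.025 F771
G01 X5.380 Y124.302 F771
G01 X7.889 Y116.579 F771
G01 X14.459 Y111.806 F771
G01 X22.579 Y111.806 F771
G01 X29.149 Y116.579 F771
G01 X31.658 Y124.302 F771
M5
G00 X113.354 Y61.076
M3 S305
G01 X75.826 Y25.929 F2915
G01 X116.028 Y7.521 F2915
G01 X52.079 Y72.259 F2915
G01 X53.182 Y56.342 F2915
G01 X100.216 Y93.185 F2915
G01 X113.354 Y61.076 F2915
M5
G00 X0.000 Y0.000

viewBox `0 0 176.625 194.635` with mm width/height → 1 unit = 1 mm. Flip: y_m = 194.635 − y_svg.

**Shape 1** — `<polygon>` regular polygon, stroke `#0000ff` → cut (S903, F771). Machine vertices: (20.396,96.104) → (39.737,81.505) → (25.138,62.164) → (5.797,76.763) → (20.396,96.104). Closed: final G1 returns to the first vertex.

**Shape 2** — `<path>` open polyline, stroke `#008000` → engrave (S305, F2915). Machine vertices: (145.465,16.490) → (102.299,31.441) → (85.107,87.567). Open path.

**Shape 3** — `<circle>` circle, stroke `#0000ff` → cut (S903, F771). Machine vertices: (31.658,124.302) → (29.149,132.025) → (22.579,136.798) → (14.459,136.798) → (7.889,132.025) → (5.380,124.302) → (7.889,116.579) → (14.459,111.806) → (22.579,111.806) → (29.149,116.579) → (31.658,124.302). Closed: final G1 returns to the first vertex.

**Shape 4** — `<path>` closed polygon, stroke `#008000` → engrave (S305, F2915). Machine vertices: (113.354,61.076) → (75.826,25.929) → (116.028,7.521) → (52.079,72.259) → (53.182,56.342) → (100.216,93.185) → (113.354,61.076). Closed: final G1 returns to the first vertex.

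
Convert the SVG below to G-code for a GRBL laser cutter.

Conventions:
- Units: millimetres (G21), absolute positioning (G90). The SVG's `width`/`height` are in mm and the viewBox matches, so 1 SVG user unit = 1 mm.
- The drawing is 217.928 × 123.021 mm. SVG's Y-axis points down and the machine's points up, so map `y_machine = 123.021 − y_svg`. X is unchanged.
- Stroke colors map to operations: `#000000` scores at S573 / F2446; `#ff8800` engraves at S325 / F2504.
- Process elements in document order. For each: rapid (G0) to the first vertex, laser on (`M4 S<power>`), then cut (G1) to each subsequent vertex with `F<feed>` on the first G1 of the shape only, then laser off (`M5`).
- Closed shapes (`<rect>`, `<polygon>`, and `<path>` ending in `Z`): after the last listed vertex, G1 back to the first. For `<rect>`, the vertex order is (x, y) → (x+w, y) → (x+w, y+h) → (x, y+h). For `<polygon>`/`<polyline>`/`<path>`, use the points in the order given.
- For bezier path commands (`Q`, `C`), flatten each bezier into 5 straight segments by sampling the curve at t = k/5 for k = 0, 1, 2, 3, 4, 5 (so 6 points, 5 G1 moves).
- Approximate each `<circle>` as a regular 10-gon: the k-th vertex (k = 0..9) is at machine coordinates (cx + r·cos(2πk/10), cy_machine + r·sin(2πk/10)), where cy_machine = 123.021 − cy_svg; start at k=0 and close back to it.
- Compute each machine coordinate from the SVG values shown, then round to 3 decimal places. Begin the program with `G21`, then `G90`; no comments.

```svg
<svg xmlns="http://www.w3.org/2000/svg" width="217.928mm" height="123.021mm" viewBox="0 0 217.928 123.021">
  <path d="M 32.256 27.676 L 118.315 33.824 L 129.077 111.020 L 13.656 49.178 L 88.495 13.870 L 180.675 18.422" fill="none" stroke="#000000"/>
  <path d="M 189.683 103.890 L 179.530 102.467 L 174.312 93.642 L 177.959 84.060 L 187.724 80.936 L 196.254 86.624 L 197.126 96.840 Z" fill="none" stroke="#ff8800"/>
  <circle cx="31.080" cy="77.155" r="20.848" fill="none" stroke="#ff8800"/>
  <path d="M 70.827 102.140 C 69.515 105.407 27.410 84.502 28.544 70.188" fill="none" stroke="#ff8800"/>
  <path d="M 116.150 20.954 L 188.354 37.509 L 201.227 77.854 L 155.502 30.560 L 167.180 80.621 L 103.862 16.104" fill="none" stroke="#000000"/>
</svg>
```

1 u = 1 mm; y_m = 123.021 − y.

[1] `<path>` open polyline, #000000→score S573 F2446: (32.256,95.345) → (118.315,89.197) → (129.077,12.001) → (13.656,73.843) → (88.495,109.151) → (180.675,104.599)

[2] `<path>` regular polygon, #ff8800→engrave S325 F2504: (189.683,19.131) → (179.530,20.554) → (174.312,29.379) → (177.959,38.961) → (187.724,42.085) → (196.254,36.397) → (197.126,26.181) → (189.683,19.131) (closed)

[3] `<circle>` circle, #ff8800→engrave S325 F2504: (51.928,45.866) → (47.946,58.120) → (37.522,65.694) → (24.638,65.694) → (14.214,58.120) → (10.232,45.866) → (14.214,33.612) → (24.638,26.038) → (37.522,26.038) → (47.946,33.612) → (51.928,45.866) (closed)

[4] `<path>` cubic bezier, #ff8800→engrave S325 F2504: (70.827,20.881) → (65.817,21.575) → (55.050,26.594) → (42.560,34.461) → (32.380,43.700) → (28.544,52.833)

[5] `<path>` open polyline, #000000→score S573 F2446: (116.150,102.067) → (188.354,85.512) → (201.227,45.167) → (155.502,92.461) → (167.180,42.400) → (103.862,106.917)

G21
G90
G0 X32.256 Y95.345
M4 S573
G1 X118.315 Y89.197 F2446
G1 X129.077 Y12.001
G1 X13.656 Y73.843
G1 X88.495 Y109.151
G1 X180.675 Y104.599
M5
G0 X189.683 Y19.131
M4 S325
G1 X179.530 Y20.554 F2504
G1 X174.312 Y29.379
G1 X177.959 Y38.961
G1 X187.724 Y42.085
G1 X196.254 Y36.397
G1 X197.126 Y26.181
G1 X189.683 Y19.131
M5
G0 X51.928 Y45.866
M4 S325
G1 X47.946 Y58.120 F2504
G1 X37.522 Y65.694
G1 X24.638 Y65.694
G1 X14.214 Y58.120
G1 X10.232 Y45.866
G1 X14.214 Y33.612
G1 X24.638 Y26.038
G1 X37.522 Y26.038
G1 X47.946 Y33.612
G1 X51.928 Y45.866
M5
G0 X70.827 Y20.881
M4 S325
G1 X65.817 Y21.575 F2504
G1 X55.050 Y26.594
G1 X42.560 Y34.461
G1 X32.380 Y43.700
G1 X28.544 Y52.833
M5
G0 X116.150 Y102.067
M4 S573
G1 X188.354 Y85.512 F2446
G1 X201.227 Y45.167
G1 X155.502 Y92.461
G1 X167.180 Y42.400
G1 X103.862 Y106.917
M5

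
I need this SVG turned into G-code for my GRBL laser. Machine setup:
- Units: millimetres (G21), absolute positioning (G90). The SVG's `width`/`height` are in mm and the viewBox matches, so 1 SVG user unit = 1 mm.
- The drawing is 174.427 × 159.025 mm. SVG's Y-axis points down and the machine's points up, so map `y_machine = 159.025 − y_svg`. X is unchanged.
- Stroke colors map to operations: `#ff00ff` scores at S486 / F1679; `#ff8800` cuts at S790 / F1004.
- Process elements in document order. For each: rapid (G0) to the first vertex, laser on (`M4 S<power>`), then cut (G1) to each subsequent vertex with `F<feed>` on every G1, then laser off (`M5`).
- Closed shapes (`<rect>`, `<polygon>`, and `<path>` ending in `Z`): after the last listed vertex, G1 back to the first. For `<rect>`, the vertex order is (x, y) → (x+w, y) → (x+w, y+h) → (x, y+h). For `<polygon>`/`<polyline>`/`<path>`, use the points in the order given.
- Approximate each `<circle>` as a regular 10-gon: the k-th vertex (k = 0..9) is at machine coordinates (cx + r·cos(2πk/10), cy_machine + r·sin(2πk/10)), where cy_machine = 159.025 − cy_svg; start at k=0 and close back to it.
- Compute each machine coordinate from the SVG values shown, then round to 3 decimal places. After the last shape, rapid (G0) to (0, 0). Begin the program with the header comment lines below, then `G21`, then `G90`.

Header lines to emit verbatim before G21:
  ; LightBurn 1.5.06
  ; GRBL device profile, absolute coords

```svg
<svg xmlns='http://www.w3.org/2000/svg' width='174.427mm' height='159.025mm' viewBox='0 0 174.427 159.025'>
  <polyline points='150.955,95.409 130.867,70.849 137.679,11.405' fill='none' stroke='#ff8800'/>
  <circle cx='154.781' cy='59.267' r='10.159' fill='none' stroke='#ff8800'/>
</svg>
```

; LightBurn 1.5.06
; GRBL device profile, absolute coords
G21
G90
G0 X150.955 Y63.616
M4 S790
G1 X130.867 Y88.176 F1004
G1 X137.679 Y147.620 F1004
M5
G0 X164.940 Y99.758
M4 S790
G1 X163.000 Y105.729 F1004
G1 X157.920 Y109.420 F1004
G1 X151.642 Y109.420 F1004
G1 X146.562 Y105.729 F1004
G1 X144.622 Y99.758 F1004
G1 X146.562 Y93.787 F1004
G1 X151.642 Y90.096 F1004
G1 X157.920 Y90.096 F1004
G1 X163.000 Y93.787 F1004
G1 X164.940 Y99.758 F1004
M5
G0 X0.000 Y0.000

1 u = 1 mm; y_m = 159.025 − y.

[1] `<polyline>` open polyline, #ff8800→cut S790 F1004: (150.955,63.616) → (130.867,88.176) → (137.679,147.620)

[2] `<circle>` circle, #ff8800→cut S790 F1004: (164.940,99.758) → (163.000,105.729) → (157.920,109.420) → (151.642,109.420) → (146.562,105.729) → (144.622,99.758) → (146.562,93.787) → (151.642,90.096) → (157.920,90.096) → (163.000,93.787) → (164.940,99.758) (closed)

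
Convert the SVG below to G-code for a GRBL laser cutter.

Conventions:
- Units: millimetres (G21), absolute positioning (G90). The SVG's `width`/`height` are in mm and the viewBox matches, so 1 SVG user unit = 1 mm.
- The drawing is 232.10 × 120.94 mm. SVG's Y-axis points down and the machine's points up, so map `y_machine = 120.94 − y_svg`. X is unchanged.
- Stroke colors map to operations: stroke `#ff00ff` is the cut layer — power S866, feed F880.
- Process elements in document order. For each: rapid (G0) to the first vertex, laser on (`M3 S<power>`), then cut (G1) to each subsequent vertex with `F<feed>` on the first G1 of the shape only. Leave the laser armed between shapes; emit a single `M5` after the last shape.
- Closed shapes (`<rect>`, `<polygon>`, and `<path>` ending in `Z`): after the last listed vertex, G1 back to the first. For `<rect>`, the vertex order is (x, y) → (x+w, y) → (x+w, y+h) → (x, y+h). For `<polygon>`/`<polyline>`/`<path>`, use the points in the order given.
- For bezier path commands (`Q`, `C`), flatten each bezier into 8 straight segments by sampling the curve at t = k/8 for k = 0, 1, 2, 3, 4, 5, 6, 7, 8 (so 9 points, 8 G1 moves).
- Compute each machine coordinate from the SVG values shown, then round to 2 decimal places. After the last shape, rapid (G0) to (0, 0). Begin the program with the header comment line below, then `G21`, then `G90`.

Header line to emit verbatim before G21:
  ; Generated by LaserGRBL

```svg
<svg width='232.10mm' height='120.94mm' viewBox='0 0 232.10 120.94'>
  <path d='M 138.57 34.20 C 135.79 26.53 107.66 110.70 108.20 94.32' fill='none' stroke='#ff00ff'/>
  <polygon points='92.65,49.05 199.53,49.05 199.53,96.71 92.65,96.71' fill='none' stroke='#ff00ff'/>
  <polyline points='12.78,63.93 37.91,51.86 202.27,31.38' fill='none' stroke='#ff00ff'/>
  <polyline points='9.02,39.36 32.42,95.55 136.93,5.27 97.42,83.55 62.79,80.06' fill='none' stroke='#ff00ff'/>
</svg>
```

; Generated by LaserGRBL
G21
G90
G0 X138.57 Y86.74
M3 S866
G1 X136.44 Y85.69 F880
G1 X132.58 Y78.28
G1 X127.60 Y66.77
G1 X122.14 Y53.41
G1 X116.84 Y40.47
G1 X112.33 Y30.18
G1 X109.24 Y24.82
G1 X108.20 Y26.62
G0 X92.65 Y71.89
M3 S866
G1 X199.53 Y71.89 F880
G1 X199.53 Y24.23
G1 X92.65 Y24.23
G1 X92.65 Y71.89
G0 X12.78 Y57.01
M3 S866
G1 X37.91 Y69.08 F880
G1 X202.27 Y89.56
G0 X9.02 Y81.58
M3 S866
G1 X32.42 Y25.39 F880
G1 X136.93 Y115.67
G1 X97.42 Y37.39
G1 X62.79 Y40.88
M5
G0 X0.00 Y0.00

viewBox `0 0 232.10 120.94` with mm width/height → 1 unit = 1 mm. Flip: y_m = 120.94 − y_svg.

**Shape 1** — `<path>` cubic bezier, stroke `#ff00ff` → cut (S866, F880). Control points (SVG): P0=(138.57,34.20), P1=(135.79,26.53), P2=(107.66,110.70), P3=(108.20,94.32); sampled at t=k/8. Machine vertices: (138.57,86.74) → (136.44,85.69) → (132.58,78.28) → (127.60,66.77) → (122.14,53.41) → (116.84,40.47) → (112.33,30.18) → (109.24,24.82) → (108.20,26.62). Open path.

**Shape 2** — `<polygon>` rectangle, stroke `#ff00ff` → cut (S866, F880). Machine vertices: (92.65,71.89) → (199.53,71.89) → (199.53,24.23) → (92.65,24.23) → (92.65,71.89). Closed: final G1 returns to the first vertex.

**Shape 3** — `<polyline>` open polyline, stroke `#ff00ff` → cut (S866, F880). Machine vertices: (12.78,57.01) → (37.91,69.08) → (202.27,89.56). Open path.

**Shape 4** — `<polyline>` open polyline, stroke `#ff00ff` → cut (S866, F880). Machine vertices: (9.02,81.58) → (32.42,25.39) → (136.93,115.67) → (97.42,37.39) → (62.79,40.88). Open path.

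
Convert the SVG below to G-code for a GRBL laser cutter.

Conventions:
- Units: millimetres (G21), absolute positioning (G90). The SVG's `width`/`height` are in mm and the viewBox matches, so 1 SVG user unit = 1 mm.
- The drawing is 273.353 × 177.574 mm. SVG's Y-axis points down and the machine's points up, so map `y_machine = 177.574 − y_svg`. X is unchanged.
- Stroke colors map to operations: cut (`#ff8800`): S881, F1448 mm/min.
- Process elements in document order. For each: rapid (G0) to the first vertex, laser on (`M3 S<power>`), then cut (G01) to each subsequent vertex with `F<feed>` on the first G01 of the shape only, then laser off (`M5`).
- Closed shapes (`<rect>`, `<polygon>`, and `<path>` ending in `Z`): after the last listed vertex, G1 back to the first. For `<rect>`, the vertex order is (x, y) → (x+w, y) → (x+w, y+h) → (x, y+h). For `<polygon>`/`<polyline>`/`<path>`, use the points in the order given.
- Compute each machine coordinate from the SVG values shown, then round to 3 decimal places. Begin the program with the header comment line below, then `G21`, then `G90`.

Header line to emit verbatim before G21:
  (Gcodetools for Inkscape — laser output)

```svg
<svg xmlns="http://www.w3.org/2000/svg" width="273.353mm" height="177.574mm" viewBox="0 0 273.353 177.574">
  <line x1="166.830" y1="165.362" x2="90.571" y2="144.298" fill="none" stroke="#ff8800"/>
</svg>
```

(Gcodetools for Inkscape — laser output)
G21
G90
G0 X166.830 Y12.212
M3 S881
G01 X90.571 Y33.276 F1448
M5

viewBox `0 0 273.353 177.574` with mm width/height → 1 unit = 1 mm. Flip: y_m = 177.574 − y_svg.

**Shape 1** — `<line>` line segment, stroke `#ff8800` → cut (S881, F1448). Machine vertices: (166.830,12.212) → (90.571,33.276). Open path.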